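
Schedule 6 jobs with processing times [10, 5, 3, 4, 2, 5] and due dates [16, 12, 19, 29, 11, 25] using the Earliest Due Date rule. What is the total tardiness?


Sort by due date (EDD order): [(2, 11), (5, 12), (10, 16), (3, 19), (5, 25), (4, 29)]
Compute completion times and tardiness:
  Job 1: p=2, d=11, C=2, tardiness=max(0,2-11)=0
  Job 2: p=5, d=12, C=7, tardiness=max(0,7-12)=0
  Job 3: p=10, d=16, C=17, tardiness=max(0,17-16)=1
  Job 4: p=3, d=19, C=20, tardiness=max(0,20-19)=1
  Job 5: p=5, d=25, C=25, tardiness=max(0,25-25)=0
  Job 6: p=4, d=29, C=29, tardiness=max(0,29-29)=0
Total tardiness = 2

2


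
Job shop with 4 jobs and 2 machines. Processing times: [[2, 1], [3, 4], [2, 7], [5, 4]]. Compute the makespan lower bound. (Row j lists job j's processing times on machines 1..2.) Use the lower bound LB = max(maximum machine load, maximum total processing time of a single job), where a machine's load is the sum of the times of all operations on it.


Machine loads:
  Machine 1: 2 + 3 + 2 + 5 = 12
  Machine 2: 1 + 4 + 7 + 4 = 16
Max machine load = 16
Job totals:
  Job 1: 3
  Job 2: 7
  Job 3: 9
  Job 4: 9
Max job total = 9
Lower bound = max(16, 9) = 16

16


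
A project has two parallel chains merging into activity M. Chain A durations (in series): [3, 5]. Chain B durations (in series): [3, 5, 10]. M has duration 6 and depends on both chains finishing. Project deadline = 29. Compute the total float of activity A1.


Forward pass: ES(A1) = sum of predecessors on chain A = 0
EF = ES + duration = 0 + 3 = 3
Backward pass: LF(M) = deadline = 29; LS(M) = 29 - 6 = 23
LF(A1) = LS(M) - sum(successors on chain A) = 23 - 5 = 18
LS = LF - duration = 18 - 3 = 15
Total float = LS - ES = 15 - 0 = 15

15


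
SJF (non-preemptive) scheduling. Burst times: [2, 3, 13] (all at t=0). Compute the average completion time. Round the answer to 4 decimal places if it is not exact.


SJF order (ascending): [2, 3, 13]
Completion times:
  Job 1: burst=2, C=2
  Job 2: burst=3, C=5
  Job 3: burst=13, C=18
Average completion = 25/3 = 8.3333

8.3333


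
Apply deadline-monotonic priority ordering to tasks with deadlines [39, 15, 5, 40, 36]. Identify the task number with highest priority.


Sort tasks by relative deadline (ascending):
  Task 3: deadline = 5
  Task 2: deadline = 15
  Task 5: deadline = 36
  Task 1: deadline = 39
  Task 4: deadline = 40
Priority order (highest first): [3, 2, 5, 1, 4]
Highest priority task = 3

3


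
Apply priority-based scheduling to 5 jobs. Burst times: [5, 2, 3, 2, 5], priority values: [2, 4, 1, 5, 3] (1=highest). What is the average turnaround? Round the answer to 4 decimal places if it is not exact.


Sort by priority (ascending = highest first):
Order: [(1, 3), (2, 5), (3, 5), (4, 2), (5, 2)]
Completion times:
  Priority 1, burst=3, C=3
  Priority 2, burst=5, C=8
  Priority 3, burst=5, C=13
  Priority 4, burst=2, C=15
  Priority 5, burst=2, C=17
Average turnaround = 56/5 = 11.2

11.2


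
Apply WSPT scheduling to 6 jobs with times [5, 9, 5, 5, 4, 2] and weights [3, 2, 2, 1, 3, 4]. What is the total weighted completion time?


Compute p/w ratios and sort ascending (WSPT): [(2, 4), (4, 3), (5, 3), (5, 2), (9, 2), (5, 1)]
Compute weighted completion times:
  Job (p=2,w=4): C=2, w*C=4*2=8
  Job (p=4,w=3): C=6, w*C=3*6=18
  Job (p=5,w=3): C=11, w*C=3*11=33
  Job (p=5,w=2): C=16, w*C=2*16=32
  Job (p=9,w=2): C=25, w*C=2*25=50
  Job (p=5,w=1): C=30, w*C=1*30=30
Total weighted completion time = 171

171


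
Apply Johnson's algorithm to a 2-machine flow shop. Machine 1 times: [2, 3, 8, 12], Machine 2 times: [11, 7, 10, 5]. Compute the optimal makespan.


Apply Johnson's rule:
  Group 1 (a <= b): [(1, 2, 11), (2, 3, 7), (3, 8, 10)]
  Group 2 (a > b): [(4, 12, 5)]
Optimal job order: [1, 2, 3, 4]
Schedule:
  Job 1: M1 done at 2, M2 done at 13
  Job 2: M1 done at 5, M2 done at 20
  Job 3: M1 done at 13, M2 done at 30
  Job 4: M1 done at 25, M2 done at 35
Makespan = 35

35


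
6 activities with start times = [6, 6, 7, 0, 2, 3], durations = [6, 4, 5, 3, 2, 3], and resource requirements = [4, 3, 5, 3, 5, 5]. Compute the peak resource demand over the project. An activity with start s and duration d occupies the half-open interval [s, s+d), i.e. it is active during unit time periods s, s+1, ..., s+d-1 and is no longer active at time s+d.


Each activity i is active on [start_i, start_i + duration_i).
Compute total resource usage per time slot:
  t=0: active resources = [3], total = 3
  t=1: active resources = [3], total = 3
  t=2: active resources = [3, 5], total = 8
  t=3: active resources = [5, 5], total = 10
  t=4: active resources = [5], total = 5
  t=5: active resources = [5], total = 5
  t=6: active resources = [4, 3], total = 7
  t=7: active resources = [4, 3, 5], total = 12
  t=8: active resources = [4, 3, 5], total = 12
  t=9: active resources = [4, 3, 5], total = 12
  t=10: active resources = [4, 5], total = 9
  t=11: active resources = [4, 5], total = 9
Peak resource demand = 12

12


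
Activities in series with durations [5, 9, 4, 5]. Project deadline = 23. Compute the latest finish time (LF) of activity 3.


LF(activity 3) = deadline - sum of successor durations
Successors: activities 4 through 4 with durations [5]
Sum of successor durations = 5
LF = 23 - 5 = 18

18


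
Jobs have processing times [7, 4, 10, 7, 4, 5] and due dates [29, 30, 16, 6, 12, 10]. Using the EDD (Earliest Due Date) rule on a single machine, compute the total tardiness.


Sort by due date (EDD order): [(7, 6), (5, 10), (4, 12), (10, 16), (7, 29), (4, 30)]
Compute completion times and tardiness:
  Job 1: p=7, d=6, C=7, tardiness=max(0,7-6)=1
  Job 2: p=5, d=10, C=12, tardiness=max(0,12-10)=2
  Job 3: p=4, d=12, C=16, tardiness=max(0,16-12)=4
  Job 4: p=10, d=16, C=26, tardiness=max(0,26-16)=10
  Job 5: p=7, d=29, C=33, tardiness=max(0,33-29)=4
  Job 6: p=4, d=30, C=37, tardiness=max(0,37-30)=7
Total tardiness = 28

28


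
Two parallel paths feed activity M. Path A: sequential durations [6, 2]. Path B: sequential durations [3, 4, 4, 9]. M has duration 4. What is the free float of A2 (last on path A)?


ES(A2) = sum of predecessors on chain A = 6
EF(A2) = ES + duration = 6 + 2 = 8
Successor of A2 is M. ES(M) = max(sum(A), sum(B)) = max(8, 20) = 20
Free float = ES(successor) - EF(current) = 20 - 8 = 12

12


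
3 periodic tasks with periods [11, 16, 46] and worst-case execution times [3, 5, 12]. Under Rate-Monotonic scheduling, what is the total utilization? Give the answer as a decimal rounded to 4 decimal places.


Compute individual utilizations (exact fractions):
  Task 1: C/T = 3/11 (approx. 0.2727)
  Task 2: C/T = 5/16 (approx. 0.3125)
  Task 3: C/T = 12/46 = 6/23 (approx. 0.2609)
Total utilization U = 3/11 + 5/16 + 6/23 = 3425/4048
Rounded to 4 decimal places: U = 0.8461
RM (Liu & Layland) bound for 3 tasks = 0.779763; compare with U = 3425/4048 (approx. 0.846097)
bound < U <= 1, so the RM sufficient condition is not met (inconclusive; an exact test such as response-time analysis is needed).

0.8461


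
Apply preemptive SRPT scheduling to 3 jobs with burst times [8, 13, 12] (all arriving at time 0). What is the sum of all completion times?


Since all jobs arrive at t=0, SRPT equals SPT ordering.
SPT order: [8, 12, 13]
Completion times:
  Job 1: p=8, C=8
  Job 2: p=12, C=20
  Job 3: p=13, C=33
Total completion time = 8 + 20 + 33 = 61

61


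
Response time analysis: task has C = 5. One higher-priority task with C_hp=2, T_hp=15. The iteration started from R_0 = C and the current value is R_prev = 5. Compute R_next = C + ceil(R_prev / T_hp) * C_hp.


R_next = C + ceil(R_prev / T_hp) * C_hp
ceil(5 / 15) = ceil(0.3333) = 1
Interference = 1 * 2 = 2
R_next = 5 + 2 = 7

7


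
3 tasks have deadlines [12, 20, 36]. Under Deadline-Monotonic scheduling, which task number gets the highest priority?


Sort tasks by relative deadline (ascending):
  Task 1: deadline = 12
  Task 2: deadline = 20
  Task 3: deadline = 36
Priority order (highest first): [1, 2, 3]
Highest priority task = 1

1


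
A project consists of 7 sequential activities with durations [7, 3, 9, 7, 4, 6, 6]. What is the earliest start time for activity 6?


Activity 6 starts after activities 1 through 5 complete.
Predecessor durations: [7, 3, 9, 7, 4]
ES = 7 + 3 + 9 + 7 + 4 = 30

30


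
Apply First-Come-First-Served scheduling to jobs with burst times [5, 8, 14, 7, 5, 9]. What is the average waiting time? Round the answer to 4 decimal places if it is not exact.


FCFS order (as given): [5, 8, 14, 7, 5, 9]
Waiting times:
  Job 1: wait = 0
  Job 2: wait = 5
  Job 3: wait = 13
  Job 4: wait = 27
  Job 5: wait = 34
  Job 6: wait = 39
Sum of waiting times = 118
Average waiting time = 118/6 = 19.6667

19.6667


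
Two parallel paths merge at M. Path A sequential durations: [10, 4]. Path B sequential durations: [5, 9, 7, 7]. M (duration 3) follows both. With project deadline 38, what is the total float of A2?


Forward pass: ES(A2) = sum of predecessors on chain A = 10
EF = ES + duration = 10 + 4 = 14
Backward pass: LF(M) = deadline = 38; LS(M) = 38 - 3 = 35
LF(A2) = LS(M) - sum(successors on chain A) = 35 - 0 = 35
LS = LF - duration = 35 - 4 = 31
Total float = LS - ES = 31 - 10 = 21

21


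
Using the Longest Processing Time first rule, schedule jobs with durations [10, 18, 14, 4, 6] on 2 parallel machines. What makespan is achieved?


Sort jobs in decreasing order (LPT): [18, 14, 10, 6, 4]
Assign each job to the least loaded machine:
  Machine 1: jobs [18, 6, 4], load = 28
  Machine 2: jobs [14, 10], load = 24
Makespan = max load = 28

28


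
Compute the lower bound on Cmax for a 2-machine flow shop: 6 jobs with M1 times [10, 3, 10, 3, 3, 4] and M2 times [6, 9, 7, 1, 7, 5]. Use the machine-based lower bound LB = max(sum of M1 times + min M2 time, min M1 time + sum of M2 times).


LB1 = sum(M1 times) + min(M2 times) = 33 + 1 = 34
LB2 = min(M1 times) + sum(M2 times) = 3 + 35 = 38
Lower bound = max(LB1, LB2) = max(34, 38) = 38

38


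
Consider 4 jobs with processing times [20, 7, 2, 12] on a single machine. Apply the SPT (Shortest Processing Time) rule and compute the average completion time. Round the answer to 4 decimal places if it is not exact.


Sort jobs by processing time (SPT order): [2, 7, 12, 20]
Compute completion times sequentially:
  Job 1: processing = 2, completes at 2
  Job 2: processing = 7, completes at 9
  Job 3: processing = 12, completes at 21
  Job 4: processing = 20, completes at 41
Sum of completion times = 73
Average completion time = 73/4 = 18.25

18.25


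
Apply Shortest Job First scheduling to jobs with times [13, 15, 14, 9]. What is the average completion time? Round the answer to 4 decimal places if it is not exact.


SJF order (ascending): [9, 13, 14, 15]
Completion times:
  Job 1: burst=9, C=9
  Job 2: burst=13, C=22
  Job 3: burst=14, C=36
  Job 4: burst=15, C=51
Average completion = 118/4 = 29.5

29.5


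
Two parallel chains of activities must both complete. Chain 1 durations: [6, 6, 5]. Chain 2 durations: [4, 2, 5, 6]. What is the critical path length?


Path A total = 6 + 6 + 5 = 17
Path B total = 4 + 2 + 5 + 6 = 17
Critical path = longest path = max(17, 17) = 17

17


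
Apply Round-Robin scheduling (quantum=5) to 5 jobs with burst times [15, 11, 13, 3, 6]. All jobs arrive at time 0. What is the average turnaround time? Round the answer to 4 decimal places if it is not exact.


Time quantum = 5
Execution trace:
  J1 runs 5 units, time = 5
  J2 runs 5 units, time = 10
  J3 runs 5 units, time = 15
  J4 runs 3 units, time = 18
  J5 runs 5 units, time = 23
  J1 runs 5 units, time = 28
  J2 runs 5 units, time = 33
  J3 runs 5 units, time = 38
  J5 runs 1 units, time = 39
  J1 runs 5 units, time = 44
  J2 runs 1 units, time = 45
  J3 runs 3 units, time = 48
Finish times: [44, 45, 48, 18, 39]
Average turnaround = 194/5 = 38.8

38.8


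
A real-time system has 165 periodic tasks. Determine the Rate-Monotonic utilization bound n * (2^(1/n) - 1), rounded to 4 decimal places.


Compute 2^(1/165) = 1.0042097281
Subtract 1: 1.0042097281 - 1 = 0.0042097281
Multiply by n: 165 * 0.0042097281 = 0.6946051365
Round to 4 dp: 0.6946

0.6946


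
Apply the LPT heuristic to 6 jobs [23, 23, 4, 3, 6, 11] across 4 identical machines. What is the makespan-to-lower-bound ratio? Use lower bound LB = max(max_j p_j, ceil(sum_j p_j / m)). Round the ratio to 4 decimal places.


LPT order: [23, 23, 11, 6, 4, 3]
Machine loads after assignment: [23, 23, 11, 13]
LPT makespan = 23
Lower bound = max(max_job, ceil(total/4)) = max(23, 18) = 23
Ratio = 23 / 23 = 1.0

1.0


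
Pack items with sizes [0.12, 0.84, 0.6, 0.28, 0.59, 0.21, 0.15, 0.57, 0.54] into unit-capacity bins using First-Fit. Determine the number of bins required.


Place items sequentially using First-Fit:
  Item 0.12 -> new Bin 1
  Item 0.84 -> Bin 1 (now 0.96)
  Item 0.6 -> new Bin 2
  Item 0.28 -> Bin 2 (now 0.88)
  Item 0.59 -> new Bin 3
  Item 0.21 -> Bin 3 (now 0.8)
  Item 0.15 -> Bin 3 (now 0.95)
  Item 0.57 -> new Bin 4
  Item 0.54 -> new Bin 5
Total bins used = 5

5


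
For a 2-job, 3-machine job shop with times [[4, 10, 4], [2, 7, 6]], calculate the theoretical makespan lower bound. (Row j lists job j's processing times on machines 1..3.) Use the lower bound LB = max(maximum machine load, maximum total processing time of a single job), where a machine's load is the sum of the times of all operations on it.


Machine loads:
  Machine 1: 4 + 2 = 6
  Machine 2: 10 + 7 = 17
  Machine 3: 4 + 6 = 10
Max machine load = 17
Job totals:
  Job 1: 18
  Job 2: 15
Max job total = 18
Lower bound = max(17, 18) = 18

18


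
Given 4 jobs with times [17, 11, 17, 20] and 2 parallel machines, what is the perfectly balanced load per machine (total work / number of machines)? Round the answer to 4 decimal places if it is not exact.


Total processing time = 17 + 11 + 17 + 20 = 65
Number of machines = 2
Ideal balanced load = 65 / 2 = 32.5

32.5


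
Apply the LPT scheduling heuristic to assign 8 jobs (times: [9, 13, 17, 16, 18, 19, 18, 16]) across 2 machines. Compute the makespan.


Sort jobs in decreasing order (LPT): [19, 18, 18, 17, 16, 16, 13, 9]
Assign each job to the least loaded machine:
  Machine 1: jobs [19, 17, 16, 13], load = 65
  Machine 2: jobs [18, 18, 16, 9], load = 61
Makespan = max load = 65

65


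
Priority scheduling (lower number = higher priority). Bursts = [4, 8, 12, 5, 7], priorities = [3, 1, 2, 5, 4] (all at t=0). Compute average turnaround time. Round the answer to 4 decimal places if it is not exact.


Sort by priority (ascending = highest first):
Order: [(1, 8), (2, 12), (3, 4), (4, 7), (5, 5)]
Completion times:
  Priority 1, burst=8, C=8
  Priority 2, burst=12, C=20
  Priority 3, burst=4, C=24
  Priority 4, burst=7, C=31
  Priority 5, burst=5, C=36
Average turnaround = 119/5 = 23.8

23.8


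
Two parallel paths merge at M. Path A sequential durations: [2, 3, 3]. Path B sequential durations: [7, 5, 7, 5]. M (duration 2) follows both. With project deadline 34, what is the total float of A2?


Forward pass: ES(A2) = sum of predecessors on chain A = 2
EF = ES + duration = 2 + 3 = 5
Backward pass: LF(M) = deadline = 34; LS(M) = 34 - 2 = 32
LF(A2) = LS(M) - sum(successors on chain A) = 32 - 3 = 29
LS = LF - duration = 29 - 3 = 26
Total float = LS - ES = 26 - 2 = 24

24


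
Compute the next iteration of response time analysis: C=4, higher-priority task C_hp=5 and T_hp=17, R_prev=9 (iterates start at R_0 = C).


R_next = C + ceil(R_prev / T_hp) * C_hp
ceil(9 / 17) = ceil(0.5294) = 1
Interference = 1 * 5 = 5
R_next = 4 + 5 = 9
R_next = R_prev, so the iteration has converged (response time = 9).

9


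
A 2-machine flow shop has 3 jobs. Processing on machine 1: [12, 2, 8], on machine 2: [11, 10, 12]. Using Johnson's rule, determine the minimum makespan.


Apply Johnson's rule:
  Group 1 (a <= b): [(2, 2, 10), (3, 8, 12)]
  Group 2 (a > b): [(1, 12, 11)]
Optimal job order: [2, 3, 1]
Schedule:
  Job 2: M1 done at 2, M2 done at 12
  Job 3: M1 done at 10, M2 done at 24
  Job 1: M1 done at 22, M2 done at 35
Makespan = 35

35


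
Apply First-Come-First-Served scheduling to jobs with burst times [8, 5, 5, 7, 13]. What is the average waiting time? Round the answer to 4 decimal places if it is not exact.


FCFS order (as given): [8, 5, 5, 7, 13]
Waiting times:
  Job 1: wait = 0
  Job 2: wait = 8
  Job 3: wait = 13
  Job 4: wait = 18
  Job 5: wait = 25
Sum of waiting times = 64
Average waiting time = 64/5 = 12.8

12.8


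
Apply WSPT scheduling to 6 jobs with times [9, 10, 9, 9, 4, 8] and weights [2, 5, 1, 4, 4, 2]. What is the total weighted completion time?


Compute p/w ratios and sort ascending (WSPT): [(4, 4), (10, 5), (9, 4), (8, 2), (9, 2), (9, 1)]
Compute weighted completion times:
  Job (p=4,w=4): C=4, w*C=4*4=16
  Job (p=10,w=5): C=14, w*C=5*14=70
  Job (p=9,w=4): C=23, w*C=4*23=92
  Job (p=8,w=2): C=31, w*C=2*31=62
  Job (p=9,w=2): C=40, w*C=2*40=80
  Job (p=9,w=1): C=49, w*C=1*49=49
Total weighted completion time = 369

369


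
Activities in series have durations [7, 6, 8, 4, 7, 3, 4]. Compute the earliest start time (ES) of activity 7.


Activity 7 starts after activities 1 through 6 complete.
Predecessor durations: [7, 6, 8, 4, 7, 3]
ES = 7 + 6 + 8 + 4 + 7 + 3 = 35

35


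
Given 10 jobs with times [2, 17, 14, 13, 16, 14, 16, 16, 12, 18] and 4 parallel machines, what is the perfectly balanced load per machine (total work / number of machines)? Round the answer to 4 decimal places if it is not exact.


Total processing time = 2 + 17 + 14 + 13 + 16 + 14 + 16 + 16 + 12 + 18 = 138
Number of machines = 4
Ideal balanced load = 138 / 4 = 34.5

34.5


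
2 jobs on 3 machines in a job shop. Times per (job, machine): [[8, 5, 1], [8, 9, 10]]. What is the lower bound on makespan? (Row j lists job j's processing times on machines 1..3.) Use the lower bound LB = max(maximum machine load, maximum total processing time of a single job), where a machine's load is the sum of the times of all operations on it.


Machine loads:
  Machine 1: 8 + 8 = 16
  Machine 2: 5 + 9 = 14
  Machine 3: 1 + 10 = 11
Max machine load = 16
Job totals:
  Job 1: 14
  Job 2: 27
Max job total = 27
Lower bound = max(16, 27) = 27

27


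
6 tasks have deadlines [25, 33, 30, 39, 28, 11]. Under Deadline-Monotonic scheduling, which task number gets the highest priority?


Sort tasks by relative deadline (ascending):
  Task 6: deadline = 11
  Task 1: deadline = 25
  Task 5: deadline = 28
  Task 3: deadline = 30
  Task 2: deadline = 33
  Task 4: deadline = 39
Priority order (highest first): [6, 1, 5, 3, 2, 4]
Highest priority task = 6

6


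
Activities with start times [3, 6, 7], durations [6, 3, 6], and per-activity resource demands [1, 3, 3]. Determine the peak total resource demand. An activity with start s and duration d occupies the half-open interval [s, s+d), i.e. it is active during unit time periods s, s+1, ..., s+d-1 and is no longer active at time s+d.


Each activity i is active on [start_i, start_i + duration_i).
Compute total resource usage per time slot:
  t=0: active resources = [], total = 0
  t=1: active resources = [], total = 0
  t=2: active resources = [], total = 0
  t=3: active resources = [1], total = 1
  t=4: active resources = [1], total = 1
  t=5: active resources = [1], total = 1
  t=6: active resources = [1, 3], total = 4
  t=7: active resources = [1, 3, 3], total = 7
  t=8: active resources = [1, 3, 3], total = 7
  t=9: active resources = [3], total = 3
  t=10: active resources = [3], total = 3
  t=11: active resources = [3], total = 3
  t=12: active resources = [3], total = 3
Peak resource demand = 7

7


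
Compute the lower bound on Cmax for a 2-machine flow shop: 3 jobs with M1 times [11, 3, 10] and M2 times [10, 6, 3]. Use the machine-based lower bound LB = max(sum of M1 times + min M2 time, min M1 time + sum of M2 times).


LB1 = sum(M1 times) + min(M2 times) = 24 + 3 = 27
LB2 = min(M1 times) + sum(M2 times) = 3 + 19 = 22
Lower bound = max(LB1, LB2) = max(27, 22) = 27

27


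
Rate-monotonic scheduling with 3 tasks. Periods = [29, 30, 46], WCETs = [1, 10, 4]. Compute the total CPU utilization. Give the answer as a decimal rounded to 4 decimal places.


Compute individual utilizations (exact fractions):
  Task 1: C/T = 1/29 (approx. 0.0345)
  Task 2: C/T = 10/30 = 1/3 (approx. 0.3333)
  Task 3: C/T = 4/46 = 2/23 (approx. 0.087)
Total utilization U = 1/29 + 1/3 + 2/23 = 910/2001
Rounded to 4 decimal places: U = 0.4548
RM (Liu & Layland) bound for 3 tasks = 0.779763; compare with U = 910/2001 (approx. 0.454773)
U <= bound, so schedulable by RM sufficient condition.

0.4548


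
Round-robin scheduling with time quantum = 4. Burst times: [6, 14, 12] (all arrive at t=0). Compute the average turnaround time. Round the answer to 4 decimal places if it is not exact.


Time quantum = 4
Execution trace:
  J1 runs 4 units, time = 4
  J2 runs 4 units, time = 8
  J3 runs 4 units, time = 12
  J1 runs 2 units, time = 14
  J2 runs 4 units, time = 18
  J3 runs 4 units, time = 22
  J2 runs 4 units, time = 26
  J3 runs 4 units, time = 30
  J2 runs 2 units, time = 32
Finish times: [14, 32, 30]
Average turnaround = 76/3 = 25.3333

25.3333


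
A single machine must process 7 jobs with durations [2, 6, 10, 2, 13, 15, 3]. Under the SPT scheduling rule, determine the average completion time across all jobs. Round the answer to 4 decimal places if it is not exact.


Sort jobs by processing time (SPT order): [2, 2, 3, 6, 10, 13, 15]
Compute completion times sequentially:
  Job 1: processing = 2, completes at 2
  Job 2: processing = 2, completes at 4
  Job 3: processing = 3, completes at 7
  Job 4: processing = 6, completes at 13
  Job 5: processing = 10, completes at 23
  Job 6: processing = 13, completes at 36
  Job 7: processing = 15, completes at 51
Sum of completion times = 136
Average completion time = 136/7 = 19.4286

19.4286


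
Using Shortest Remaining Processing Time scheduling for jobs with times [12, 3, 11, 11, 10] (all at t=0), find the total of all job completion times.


Since all jobs arrive at t=0, SRPT equals SPT ordering.
SPT order: [3, 10, 11, 11, 12]
Completion times:
  Job 1: p=3, C=3
  Job 2: p=10, C=13
  Job 3: p=11, C=24
  Job 4: p=11, C=35
  Job 5: p=12, C=47
Total completion time = 3 + 13 + 24 + 35 + 47 = 122

122


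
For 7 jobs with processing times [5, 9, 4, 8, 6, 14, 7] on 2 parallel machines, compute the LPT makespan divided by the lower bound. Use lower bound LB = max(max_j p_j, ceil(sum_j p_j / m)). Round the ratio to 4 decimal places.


LPT order: [14, 9, 8, 7, 6, 5, 4]
Machine loads after assignment: [26, 27]
LPT makespan = 27
Lower bound = max(max_job, ceil(total/2)) = max(14, 27) = 27
Ratio = 27 / 27 = 1.0

1.0


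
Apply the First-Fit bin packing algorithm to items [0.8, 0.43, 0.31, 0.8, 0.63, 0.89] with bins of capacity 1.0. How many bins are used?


Place items sequentially using First-Fit:
  Item 0.8 -> new Bin 1
  Item 0.43 -> new Bin 2
  Item 0.31 -> Bin 2 (now 0.74)
  Item 0.8 -> new Bin 3
  Item 0.63 -> new Bin 4
  Item 0.89 -> new Bin 5
Total bins used = 5

5


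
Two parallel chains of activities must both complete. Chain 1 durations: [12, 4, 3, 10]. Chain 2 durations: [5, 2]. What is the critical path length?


Path A total = 12 + 4 + 3 + 10 = 29
Path B total = 5 + 2 = 7
Critical path = longest path = max(29, 7) = 29

29


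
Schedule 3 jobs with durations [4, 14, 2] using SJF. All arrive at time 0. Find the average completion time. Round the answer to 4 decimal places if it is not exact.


SJF order (ascending): [2, 4, 14]
Completion times:
  Job 1: burst=2, C=2
  Job 2: burst=4, C=6
  Job 3: burst=14, C=20
Average completion = 28/3 = 9.3333

9.3333


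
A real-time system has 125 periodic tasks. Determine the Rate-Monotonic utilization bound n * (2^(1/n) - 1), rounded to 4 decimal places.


Compute 2^(1/125) = 1.0055605804
Subtract 1: 1.0055605804 - 1 = 0.0055605804
Multiply by n: 125 * 0.0055605804 = 0.6950725500
Round to 4 dp: 0.6951

0.6951


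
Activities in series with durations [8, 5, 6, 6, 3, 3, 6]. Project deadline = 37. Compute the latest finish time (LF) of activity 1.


LF(activity 1) = deadline - sum of successor durations
Successors: activities 2 through 7 with durations [5, 6, 6, 3, 3, 6]
Sum of successor durations = 29
LF = 37 - 29 = 8

8


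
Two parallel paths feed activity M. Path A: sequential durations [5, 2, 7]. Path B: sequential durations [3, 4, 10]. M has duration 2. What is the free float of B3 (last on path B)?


ES(B3) = sum of predecessors on chain B = 7
EF(B3) = ES + duration = 7 + 10 = 17
Successor of B3 is M. ES(M) = max(sum(A), sum(B)) = max(14, 17) = 17
Free float = ES(successor) - EF(current) = 17 - 17 = 0

0


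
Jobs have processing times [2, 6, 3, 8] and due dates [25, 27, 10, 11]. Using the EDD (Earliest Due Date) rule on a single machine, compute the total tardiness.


Sort by due date (EDD order): [(3, 10), (8, 11), (2, 25), (6, 27)]
Compute completion times and tardiness:
  Job 1: p=3, d=10, C=3, tardiness=max(0,3-10)=0
  Job 2: p=8, d=11, C=11, tardiness=max(0,11-11)=0
  Job 3: p=2, d=25, C=13, tardiness=max(0,13-25)=0
  Job 4: p=6, d=27, C=19, tardiness=max(0,19-27)=0
Total tardiness = 0

0


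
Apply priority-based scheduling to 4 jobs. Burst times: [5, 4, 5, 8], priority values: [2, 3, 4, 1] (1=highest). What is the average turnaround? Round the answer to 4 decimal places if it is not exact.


Sort by priority (ascending = highest first):
Order: [(1, 8), (2, 5), (3, 4), (4, 5)]
Completion times:
  Priority 1, burst=8, C=8
  Priority 2, burst=5, C=13
  Priority 3, burst=4, C=17
  Priority 4, burst=5, C=22
Average turnaround = 60/4 = 15.0

15.0


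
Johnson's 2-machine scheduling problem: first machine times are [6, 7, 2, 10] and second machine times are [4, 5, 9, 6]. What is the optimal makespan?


Apply Johnson's rule:
  Group 1 (a <= b): [(3, 2, 9)]
  Group 2 (a > b): [(4, 10, 6), (2, 7, 5), (1, 6, 4)]
Optimal job order: [3, 4, 2, 1]
Schedule:
  Job 3: M1 done at 2, M2 done at 11
  Job 4: M1 done at 12, M2 done at 18
  Job 2: M1 done at 19, M2 done at 24
  Job 1: M1 done at 25, M2 done at 29
Makespan = 29

29


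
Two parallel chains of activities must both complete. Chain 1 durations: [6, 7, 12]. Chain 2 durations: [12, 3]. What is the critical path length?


Path A total = 6 + 7 + 12 = 25
Path B total = 12 + 3 = 15
Critical path = longest path = max(25, 15) = 25

25


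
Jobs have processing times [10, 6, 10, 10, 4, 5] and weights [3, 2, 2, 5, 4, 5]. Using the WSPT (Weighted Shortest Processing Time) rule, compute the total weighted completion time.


Compute p/w ratios and sort ascending (WSPT): [(4, 4), (5, 5), (10, 5), (6, 2), (10, 3), (10, 2)]
Compute weighted completion times:
  Job (p=4,w=4): C=4, w*C=4*4=16
  Job (p=5,w=5): C=9, w*C=5*9=45
  Job (p=10,w=5): C=19, w*C=5*19=95
  Job (p=6,w=2): C=25, w*C=2*25=50
  Job (p=10,w=3): C=35, w*C=3*35=105
  Job (p=10,w=2): C=45, w*C=2*45=90
Total weighted completion time = 401

401


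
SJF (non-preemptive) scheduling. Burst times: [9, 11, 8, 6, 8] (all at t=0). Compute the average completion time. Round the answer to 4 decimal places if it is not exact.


SJF order (ascending): [6, 8, 8, 9, 11]
Completion times:
  Job 1: burst=6, C=6
  Job 2: burst=8, C=14
  Job 3: burst=8, C=22
  Job 4: burst=9, C=31
  Job 5: burst=11, C=42
Average completion = 115/5 = 23.0

23.0


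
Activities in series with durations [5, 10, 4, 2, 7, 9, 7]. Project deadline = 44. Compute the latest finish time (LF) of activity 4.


LF(activity 4) = deadline - sum of successor durations
Successors: activities 5 through 7 with durations [7, 9, 7]
Sum of successor durations = 23
LF = 44 - 23 = 21

21


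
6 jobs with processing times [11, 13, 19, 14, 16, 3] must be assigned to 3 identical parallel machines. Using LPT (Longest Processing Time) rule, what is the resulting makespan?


Sort jobs in decreasing order (LPT): [19, 16, 14, 13, 11, 3]
Assign each job to the least loaded machine:
  Machine 1: jobs [19, 3], load = 22
  Machine 2: jobs [16, 11], load = 27
  Machine 3: jobs [14, 13], load = 27
Makespan = max load = 27

27


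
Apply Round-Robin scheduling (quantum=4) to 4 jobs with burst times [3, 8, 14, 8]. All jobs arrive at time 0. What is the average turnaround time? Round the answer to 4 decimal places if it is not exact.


Time quantum = 4
Execution trace:
  J1 runs 3 units, time = 3
  J2 runs 4 units, time = 7
  J3 runs 4 units, time = 11
  J4 runs 4 units, time = 15
  J2 runs 4 units, time = 19
  J3 runs 4 units, time = 23
  J4 runs 4 units, time = 27
  J3 runs 4 units, time = 31
  J3 runs 2 units, time = 33
Finish times: [3, 19, 33, 27]
Average turnaround = 82/4 = 20.5

20.5


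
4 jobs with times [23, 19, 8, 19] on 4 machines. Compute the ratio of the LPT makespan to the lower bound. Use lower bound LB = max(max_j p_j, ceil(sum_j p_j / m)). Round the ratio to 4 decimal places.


LPT order: [23, 19, 19, 8]
Machine loads after assignment: [23, 19, 19, 8]
LPT makespan = 23
Lower bound = max(max_job, ceil(total/4)) = max(23, 18) = 23
Ratio = 23 / 23 = 1.0

1.0


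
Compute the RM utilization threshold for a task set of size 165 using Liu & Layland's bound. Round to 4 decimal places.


Compute 2^(1/165) = 1.0042097281
Subtract 1: 1.0042097281 - 1 = 0.0042097281
Multiply by n: 165 * 0.0042097281 = 0.6946051365
Round to 4 dp: 0.6946

0.6946


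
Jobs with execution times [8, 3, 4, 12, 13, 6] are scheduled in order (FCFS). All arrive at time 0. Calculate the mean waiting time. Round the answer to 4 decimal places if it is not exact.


FCFS order (as given): [8, 3, 4, 12, 13, 6]
Waiting times:
  Job 1: wait = 0
  Job 2: wait = 8
  Job 3: wait = 11
  Job 4: wait = 15
  Job 5: wait = 27
  Job 6: wait = 40
Sum of waiting times = 101
Average waiting time = 101/6 = 16.8333

16.8333


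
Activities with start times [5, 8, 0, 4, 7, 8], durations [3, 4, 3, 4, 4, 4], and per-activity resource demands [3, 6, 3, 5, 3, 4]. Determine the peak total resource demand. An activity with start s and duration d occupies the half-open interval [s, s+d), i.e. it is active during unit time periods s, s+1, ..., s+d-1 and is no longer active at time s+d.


Each activity i is active on [start_i, start_i + duration_i).
Compute total resource usage per time slot:
  t=0: active resources = [3], total = 3
  t=1: active resources = [3], total = 3
  t=2: active resources = [3], total = 3
  t=3: active resources = [], total = 0
  t=4: active resources = [5], total = 5
  t=5: active resources = [3, 5], total = 8
  t=6: active resources = [3, 5], total = 8
  t=7: active resources = [3, 5, 3], total = 11
  t=8: active resources = [6, 3, 4], total = 13
  t=9: active resources = [6, 3, 4], total = 13
  t=10: active resources = [6, 3, 4], total = 13
  t=11: active resources = [6, 4], total = 10
Peak resource demand = 13

13


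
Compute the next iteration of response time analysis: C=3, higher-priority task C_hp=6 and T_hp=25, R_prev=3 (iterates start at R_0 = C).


R_next = C + ceil(R_prev / T_hp) * C_hp
ceil(3 / 25) = ceil(0.12) = 1
Interference = 1 * 6 = 6
R_next = 3 + 6 = 9

9


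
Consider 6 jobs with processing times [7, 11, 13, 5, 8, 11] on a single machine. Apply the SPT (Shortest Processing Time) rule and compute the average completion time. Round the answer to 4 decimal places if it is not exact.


Sort jobs by processing time (SPT order): [5, 7, 8, 11, 11, 13]
Compute completion times sequentially:
  Job 1: processing = 5, completes at 5
  Job 2: processing = 7, completes at 12
  Job 3: processing = 8, completes at 20
  Job 4: processing = 11, completes at 31
  Job 5: processing = 11, completes at 42
  Job 6: processing = 13, completes at 55
Sum of completion times = 165
Average completion time = 165/6 = 27.5

27.5


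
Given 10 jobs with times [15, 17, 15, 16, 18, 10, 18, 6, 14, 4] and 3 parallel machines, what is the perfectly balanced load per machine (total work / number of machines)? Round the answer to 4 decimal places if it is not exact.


Total processing time = 15 + 17 + 15 + 16 + 18 + 10 + 18 + 6 + 14 + 4 = 133
Number of machines = 3
Ideal balanced load = 133 / 3 = 44.3333

44.3333


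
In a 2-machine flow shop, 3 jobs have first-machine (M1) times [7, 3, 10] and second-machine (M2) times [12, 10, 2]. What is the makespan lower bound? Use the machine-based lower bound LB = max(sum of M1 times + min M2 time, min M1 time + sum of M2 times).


LB1 = sum(M1 times) + min(M2 times) = 20 + 2 = 22
LB2 = min(M1 times) + sum(M2 times) = 3 + 24 = 27
Lower bound = max(LB1, LB2) = max(22, 27) = 27

27


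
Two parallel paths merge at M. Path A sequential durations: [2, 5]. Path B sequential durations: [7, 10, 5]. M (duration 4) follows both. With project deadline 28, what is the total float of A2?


Forward pass: ES(A2) = sum of predecessors on chain A = 2
EF = ES + duration = 2 + 5 = 7
Backward pass: LF(M) = deadline = 28; LS(M) = 28 - 4 = 24
LF(A2) = LS(M) - sum(successors on chain A) = 24 - 0 = 24
LS = LF - duration = 24 - 5 = 19
Total float = LS - ES = 19 - 2 = 17

17


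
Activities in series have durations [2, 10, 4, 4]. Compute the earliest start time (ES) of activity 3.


Activity 3 starts after activities 1 through 2 complete.
Predecessor durations: [2, 10]
ES = 2 + 10 = 12

12


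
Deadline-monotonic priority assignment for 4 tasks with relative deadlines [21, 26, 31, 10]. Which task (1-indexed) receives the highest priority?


Sort tasks by relative deadline (ascending):
  Task 4: deadline = 10
  Task 1: deadline = 21
  Task 2: deadline = 26
  Task 3: deadline = 31
Priority order (highest first): [4, 1, 2, 3]
Highest priority task = 4

4


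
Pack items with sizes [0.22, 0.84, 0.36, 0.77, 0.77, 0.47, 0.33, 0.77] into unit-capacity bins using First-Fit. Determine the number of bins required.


Place items sequentially using First-Fit:
  Item 0.22 -> new Bin 1
  Item 0.84 -> new Bin 2
  Item 0.36 -> Bin 1 (now 0.58)
  Item 0.77 -> new Bin 3
  Item 0.77 -> new Bin 4
  Item 0.47 -> new Bin 5
  Item 0.33 -> Bin 1 (now 0.91)
  Item 0.77 -> new Bin 6
Total bins used = 6

6


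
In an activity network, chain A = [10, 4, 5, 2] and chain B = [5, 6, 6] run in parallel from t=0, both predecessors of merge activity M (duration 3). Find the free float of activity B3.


ES(B3) = sum of predecessors on chain B = 11
EF(B3) = ES + duration = 11 + 6 = 17
Successor of B3 is M. ES(M) = max(sum(A), sum(B)) = max(21, 17) = 21
Free float = ES(successor) - EF(current) = 21 - 17 = 4

4


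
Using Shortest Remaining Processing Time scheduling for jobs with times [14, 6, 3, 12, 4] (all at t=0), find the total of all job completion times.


Since all jobs arrive at t=0, SRPT equals SPT ordering.
SPT order: [3, 4, 6, 12, 14]
Completion times:
  Job 1: p=3, C=3
  Job 2: p=4, C=7
  Job 3: p=6, C=13
  Job 4: p=12, C=25
  Job 5: p=14, C=39
Total completion time = 3 + 7 + 13 + 25 + 39 = 87

87


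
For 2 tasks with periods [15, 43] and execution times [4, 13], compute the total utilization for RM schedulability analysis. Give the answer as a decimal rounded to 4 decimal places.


Compute individual utilizations (exact fractions):
  Task 1: C/T = 4/15 (approx. 0.2667)
  Task 2: C/T = 13/43 (approx. 0.3023)
Total utilization U = 4/15 + 13/43 = 367/645
Rounded to 4 decimal places: U = 0.5690
RM (Liu & Layland) bound for 2 tasks = 0.828427; compare with U = 367/645 (approx. 0.568992)
U <= bound, so schedulable by RM sufficient condition.

0.5690


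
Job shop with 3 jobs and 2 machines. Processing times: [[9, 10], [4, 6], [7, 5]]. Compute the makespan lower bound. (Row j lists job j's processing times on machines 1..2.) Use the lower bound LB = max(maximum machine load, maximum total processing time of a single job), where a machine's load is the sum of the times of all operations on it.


Machine loads:
  Machine 1: 9 + 4 + 7 = 20
  Machine 2: 10 + 6 + 5 = 21
Max machine load = 21
Job totals:
  Job 1: 19
  Job 2: 10
  Job 3: 12
Max job total = 19
Lower bound = max(21, 19) = 21

21


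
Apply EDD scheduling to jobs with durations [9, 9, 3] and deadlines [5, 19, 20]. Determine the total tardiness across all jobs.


Sort by due date (EDD order): [(9, 5), (9, 19), (3, 20)]
Compute completion times and tardiness:
  Job 1: p=9, d=5, C=9, tardiness=max(0,9-5)=4
  Job 2: p=9, d=19, C=18, tardiness=max(0,18-19)=0
  Job 3: p=3, d=20, C=21, tardiness=max(0,21-20)=1
Total tardiness = 5

5


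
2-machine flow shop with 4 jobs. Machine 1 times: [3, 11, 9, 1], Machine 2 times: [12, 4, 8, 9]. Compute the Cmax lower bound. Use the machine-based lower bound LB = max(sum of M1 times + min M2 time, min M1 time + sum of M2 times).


LB1 = sum(M1 times) + min(M2 times) = 24 + 4 = 28
LB2 = min(M1 times) + sum(M2 times) = 1 + 33 = 34
Lower bound = max(LB1, LB2) = max(28, 34) = 34

34


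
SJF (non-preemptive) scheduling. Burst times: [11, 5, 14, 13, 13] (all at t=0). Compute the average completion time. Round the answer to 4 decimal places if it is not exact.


SJF order (ascending): [5, 11, 13, 13, 14]
Completion times:
  Job 1: burst=5, C=5
  Job 2: burst=11, C=16
  Job 3: burst=13, C=29
  Job 4: burst=13, C=42
  Job 5: burst=14, C=56
Average completion = 148/5 = 29.6

29.6


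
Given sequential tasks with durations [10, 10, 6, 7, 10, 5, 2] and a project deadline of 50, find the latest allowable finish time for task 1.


LF(activity 1) = deadline - sum of successor durations
Successors: activities 2 through 7 with durations [10, 6, 7, 10, 5, 2]
Sum of successor durations = 40
LF = 50 - 40 = 10

10


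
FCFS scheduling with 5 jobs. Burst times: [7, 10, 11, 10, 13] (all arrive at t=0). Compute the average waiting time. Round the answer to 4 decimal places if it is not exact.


FCFS order (as given): [7, 10, 11, 10, 13]
Waiting times:
  Job 1: wait = 0
  Job 2: wait = 7
  Job 3: wait = 17
  Job 4: wait = 28
  Job 5: wait = 38
Sum of waiting times = 90
Average waiting time = 90/5 = 18.0

18.0


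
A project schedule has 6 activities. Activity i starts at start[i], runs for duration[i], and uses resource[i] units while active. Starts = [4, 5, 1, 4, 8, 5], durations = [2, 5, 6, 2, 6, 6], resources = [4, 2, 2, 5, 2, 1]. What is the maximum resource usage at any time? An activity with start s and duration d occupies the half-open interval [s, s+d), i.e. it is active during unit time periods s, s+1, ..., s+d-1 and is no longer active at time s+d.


Each activity i is active on [start_i, start_i + duration_i).
Compute total resource usage per time slot:
  t=0: active resources = [], total = 0
  t=1: active resources = [2], total = 2
  t=2: active resources = [2], total = 2
  t=3: active resources = [2], total = 2
  t=4: active resources = [4, 2, 5], total = 11
  t=5: active resources = [4, 2, 2, 5, 1], total = 14
  t=6: active resources = [2, 2, 1], total = 5
  t=7: active resources = [2, 1], total = 3
  t=8: active resources = [2, 2, 1], total = 5
  t=9: active resources = [2, 2, 1], total = 5
  t=10: active resources = [2, 1], total = 3
  t=11: active resources = [2], total = 2
  t=12: active resources = [2], total = 2
  t=13: active resources = [2], total = 2
Peak resource demand = 14

14


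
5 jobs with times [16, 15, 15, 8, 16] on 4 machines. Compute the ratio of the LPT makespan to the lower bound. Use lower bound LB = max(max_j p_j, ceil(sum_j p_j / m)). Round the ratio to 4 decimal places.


LPT order: [16, 16, 15, 15, 8]
Machine loads after assignment: [16, 16, 23, 15]
LPT makespan = 23
Lower bound = max(max_job, ceil(total/4)) = max(16, 18) = 18
Ratio = 23 / 18 = 1.2778

1.2778


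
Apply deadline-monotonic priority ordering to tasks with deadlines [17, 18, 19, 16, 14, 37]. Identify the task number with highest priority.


Sort tasks by relative deadline (ascending):
  Task 5: deadline = 14
  Task 4: deadline = 16
  Task 1: deadline = 17
  Task 2: deadline = 18
  Task 3: deadline = 19
  Task 6: deadline = 37
Priority order (highest first): [5, 4, 1, 2, 3, 6]
Highest priority task = 5

5
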